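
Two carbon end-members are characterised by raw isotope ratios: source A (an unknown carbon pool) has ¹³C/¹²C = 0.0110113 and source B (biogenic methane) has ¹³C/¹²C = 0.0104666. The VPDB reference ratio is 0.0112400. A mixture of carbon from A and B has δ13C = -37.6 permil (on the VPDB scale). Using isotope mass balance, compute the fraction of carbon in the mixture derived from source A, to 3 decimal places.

δ_A = (0.0110113/0.0112400 − 1)×1000 = (0.979653 − 1)×1000 = -20.347 permil
δ_B = (0.0104666/0.0112400 − 1)×1000 = (0.931192 − 1)×1000 = -68.808 permil
f_A = (δ_mix − δ_B)/(δ_A − δ_B) = (-37.6 − (-68.808))/(-20.347 − (-68.808))
f_A = 31.208 / 48.461 = 0.6440

0.644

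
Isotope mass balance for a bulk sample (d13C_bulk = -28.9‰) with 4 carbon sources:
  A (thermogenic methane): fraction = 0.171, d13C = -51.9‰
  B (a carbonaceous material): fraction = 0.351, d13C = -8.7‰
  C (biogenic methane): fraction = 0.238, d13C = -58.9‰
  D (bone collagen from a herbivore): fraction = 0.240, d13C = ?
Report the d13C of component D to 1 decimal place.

-12.3‰

Isotope mass balance: δ_bulk = Σ fᵢ·δᵢ.
-28.9 = 0.171×(-51.9) + 0.351×(-8.7) + 0.238×(-58.9) + 0.240×δ_D
0.240·δ_D = -28.9 − (-25.947) = -2.953
δ_D = -2.953 / 0.240 = -12.30‰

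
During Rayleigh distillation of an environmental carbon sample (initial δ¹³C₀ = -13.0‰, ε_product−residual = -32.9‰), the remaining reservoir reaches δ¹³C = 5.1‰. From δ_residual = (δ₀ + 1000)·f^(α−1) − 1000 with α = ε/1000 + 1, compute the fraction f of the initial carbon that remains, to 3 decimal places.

0.576

α − 1 = ε/1000 = -0.0329
(δ_res + 1000)/(δ₀ + 1000) = (5.1 + 1000)/(-13.0 + 1000) = 1005.1/987.0 = 1.018338
f = 1.018338^(1/-0.0329) = exp(ln(1.018338)/-0.0329) = exp(0.01817/-0.0329)
f = exp(-0.5523) = 0.5756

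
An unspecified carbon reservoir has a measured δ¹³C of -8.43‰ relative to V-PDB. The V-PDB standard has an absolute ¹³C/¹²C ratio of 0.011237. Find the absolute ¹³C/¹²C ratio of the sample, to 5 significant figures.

R_sample = R_standard × (δ¹³C/1000 + 1)
R_sample = 0.011237 × (-8.43/1000 + 1) = 0.011237 × 0.991570
R_sample = 0.0111423

0.011142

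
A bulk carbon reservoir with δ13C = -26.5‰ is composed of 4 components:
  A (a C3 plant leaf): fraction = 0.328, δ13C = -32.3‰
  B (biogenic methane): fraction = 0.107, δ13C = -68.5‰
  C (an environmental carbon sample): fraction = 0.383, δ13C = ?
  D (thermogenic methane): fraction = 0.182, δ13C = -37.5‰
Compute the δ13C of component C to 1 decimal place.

-4.6‰

Isotope mass balance: δ_bulk = Σ fᵢ·δᵢ.
-26.5 = 0.328×(-32.3) + 0.107×(-68.5) + 0.383×δ_C + 0.182×(-37.5)
0.383·δ_C = -26.5 − (-24.749) = -1.751
δ_C = -1.751 / 0.383 = -4.57‰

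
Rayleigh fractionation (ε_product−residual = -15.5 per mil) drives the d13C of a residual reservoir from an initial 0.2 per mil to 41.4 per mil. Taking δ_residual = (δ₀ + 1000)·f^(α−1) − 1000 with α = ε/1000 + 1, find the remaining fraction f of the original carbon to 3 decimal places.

0.074

α − 1 = ε/1000 = -0.0155
(δ_res + 1000)/(δ₀ + 1000) = (41.4 + 1000)/(0.2 + 1000) = 1041.4/1000.2 = 1.041192
f = 1.041192^(1/-0.0155) = exp(ln(1.041192)/-0.0155) = exp(0.04037/-0.0155)
f = exp(-2.6043) = 0.0740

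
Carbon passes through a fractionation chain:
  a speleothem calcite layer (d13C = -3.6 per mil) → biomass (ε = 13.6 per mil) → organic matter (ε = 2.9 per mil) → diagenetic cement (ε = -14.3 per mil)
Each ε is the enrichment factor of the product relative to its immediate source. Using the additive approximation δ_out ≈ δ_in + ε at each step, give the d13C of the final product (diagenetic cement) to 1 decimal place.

step 1: δ ≈ -3.6 + (13.6) = 10.0 per mil
step 2: δ ≈ 10.0 + (2.9) = 12.9 per mil
step 3: δ ≈ 12.9 + (-14.3) = -1.4 per mil

-1.4 per mil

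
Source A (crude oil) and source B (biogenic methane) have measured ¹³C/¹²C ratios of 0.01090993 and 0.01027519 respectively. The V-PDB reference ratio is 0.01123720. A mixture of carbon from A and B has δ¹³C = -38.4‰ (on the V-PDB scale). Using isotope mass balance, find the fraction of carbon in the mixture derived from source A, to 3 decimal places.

δ_A = (0.01090993/0.01123720 − 1)×1000 = (0.970876 − 1)×1000 = -29.124‰
δ_B = (0.01027519/0.01123720 − 1)×1000 = (0.914391 − 1)×1000 = -85.609‰
f_A = (δ_mix − δ_B)/(δ_A − δ_B) = (-38.4 − (-85.609))/(-29.124 − (-85.609))
f_A = 47.209 / 56.486 = 0.8358

0.836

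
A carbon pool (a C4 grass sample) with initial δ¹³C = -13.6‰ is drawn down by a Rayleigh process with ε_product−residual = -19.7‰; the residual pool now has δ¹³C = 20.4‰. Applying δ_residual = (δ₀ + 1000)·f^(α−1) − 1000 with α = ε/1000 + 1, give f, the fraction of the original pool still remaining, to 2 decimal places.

0.18

α − 1 = ε/1000 = -0.0197
(δ_res + 1000)/(δ₀ + 1000) = (20.4 + 1000)/(-13.6 + 1000) = 1020.4/986.4 = 1.034469
f = 1.034469^(1/-0.0197) = exp(ln(1.034469)/-0.0197) = exp(0.03389/-0.0197)
f = exp(-1.7202) = 0.1790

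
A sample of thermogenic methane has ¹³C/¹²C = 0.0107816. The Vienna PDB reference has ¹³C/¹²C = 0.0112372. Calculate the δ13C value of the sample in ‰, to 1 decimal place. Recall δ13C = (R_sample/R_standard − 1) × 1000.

-40.5‰

δ13C = (R_sample / R_standard − 1) × 1000
R_sample / R_standard = 0.0107816 / 0.0112372 = 0.959456
δ13C = (0.959456 − 1) × 1000 = -40.54‰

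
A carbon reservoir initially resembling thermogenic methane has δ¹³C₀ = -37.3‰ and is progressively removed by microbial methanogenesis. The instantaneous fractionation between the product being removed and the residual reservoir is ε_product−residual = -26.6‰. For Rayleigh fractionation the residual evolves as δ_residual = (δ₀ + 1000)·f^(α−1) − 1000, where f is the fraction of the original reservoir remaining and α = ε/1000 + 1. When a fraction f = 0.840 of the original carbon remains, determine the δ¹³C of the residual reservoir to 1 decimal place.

Rayleigh residual: δ_res = (δ₀ + 1000)·f^(α−1) − 1000
α = ε/1000 + 1 = 0.97340, so α − 1 = -0.02660
f^(α−1) = 0.840^(-0.02660) = 1.004649
δ_res = (-37.3 + 1000) × 1.004649 − 1000 = 967.175 − 1000 = -32.82‰

-32.8‰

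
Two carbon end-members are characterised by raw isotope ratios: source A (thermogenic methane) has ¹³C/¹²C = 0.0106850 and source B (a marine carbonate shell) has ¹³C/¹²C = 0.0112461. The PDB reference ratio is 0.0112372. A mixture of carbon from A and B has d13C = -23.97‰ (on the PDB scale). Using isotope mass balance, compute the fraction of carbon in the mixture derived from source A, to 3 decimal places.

0.496

δ_A = (0.0106850/0.0112372 − 1)×1000 = (0.950860 − 1)×1000 = -49.140‰
δ_B = (0.0112461/0.0112372 − 1)×1000 = (1.000792 − 1)×1000 = 0.792‰
f_A = (δ_mix − δ_B)/(δ_A − δ_B) = (-23.97 − (0.792))/(-49.140 − (0.792))
f_A = -24.762 / -49.932 = 0.4959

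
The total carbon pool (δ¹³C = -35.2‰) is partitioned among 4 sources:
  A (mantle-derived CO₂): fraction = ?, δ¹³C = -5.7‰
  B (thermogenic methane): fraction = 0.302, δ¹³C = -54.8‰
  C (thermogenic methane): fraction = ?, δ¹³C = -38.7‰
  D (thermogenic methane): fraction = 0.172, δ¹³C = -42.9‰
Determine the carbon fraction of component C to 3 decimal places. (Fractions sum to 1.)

Let f_C and f_A be the unknown fractions; fractions sum to 1 so f_C + f_A = 0.526.
Mass balance: Σ fᵢ·δᵢ = δ_bulk ⇒ f_C·(-38.7) + f_A·(-5.7) = -35.2 − (-23.928) = -11.272
Substitute f_A = 0.526 − f_C:
f_C·(-38.7 − -5.7) = -11.272 − 0.526×(-5.7) = -8.273
f_C = -8.273 / -33.0 = 0.2507

0.251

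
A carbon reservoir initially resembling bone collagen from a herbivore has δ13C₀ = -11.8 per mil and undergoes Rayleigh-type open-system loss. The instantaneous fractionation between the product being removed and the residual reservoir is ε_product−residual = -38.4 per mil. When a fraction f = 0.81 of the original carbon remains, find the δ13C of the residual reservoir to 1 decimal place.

-3.8 per mil

Rayleigh residual: δ_res = (δ₀ + 1000)·f^(α−1) − 1000
α = ε/1000 + 1 = 0.96160, so α − 1 = -0.03840
f^(α−1) = 0.81^(-0.03840) = 1.008125
δ_res = (-11.8 + 1000) × 1.008125 − 1000 = 996.229 − 1000 = -3.77 per mil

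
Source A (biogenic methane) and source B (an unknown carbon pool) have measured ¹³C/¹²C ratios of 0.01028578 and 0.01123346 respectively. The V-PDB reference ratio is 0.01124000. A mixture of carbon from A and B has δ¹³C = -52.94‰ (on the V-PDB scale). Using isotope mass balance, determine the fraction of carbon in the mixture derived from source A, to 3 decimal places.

δ_A = (0.01028578/0.01124000 − 1)×1000 = (0.915105 − 1)×1000 = -84.895‰
δ_B = (0.01123346/0.01124000 − 1)×1000 = (0.999418 − 1)×1000 = -0.582‰
f_A = (δ_mix − δ_B)/(δ_A − δ_B) = (-52.94 − (-0.582))/(-84.895 − (-0.582))
f_A = -52.358 / -84.313 = 0.6210

0.621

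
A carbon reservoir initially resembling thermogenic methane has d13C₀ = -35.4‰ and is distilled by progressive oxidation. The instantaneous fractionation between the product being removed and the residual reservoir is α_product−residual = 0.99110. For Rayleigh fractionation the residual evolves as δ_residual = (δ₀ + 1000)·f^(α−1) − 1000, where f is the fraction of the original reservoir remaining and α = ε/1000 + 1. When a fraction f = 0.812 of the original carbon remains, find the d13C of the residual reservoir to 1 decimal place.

Rayleigh residual: δ_res = (δ₀ + 1000)·f^(α−1) − 1000
α − 1 = -0.00890
f^(α−1) = 0.812^(-0.00890) = 1.001855
δ_res = (-35.4 + 1000) × 1.001855 − 1000 = 966.390 − 1000 = -33.61‰

-33.6‰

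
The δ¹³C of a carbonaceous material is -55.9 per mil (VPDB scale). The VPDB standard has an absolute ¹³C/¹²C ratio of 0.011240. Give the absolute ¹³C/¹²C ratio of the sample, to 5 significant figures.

0.010612

R_sample = R_standard × (δ¹³C/1000 + 1)
R_sample = 0.011240 × (-55.9/1000 + 1) = 0.011240 × 0.944100
R_sample = 0.0106117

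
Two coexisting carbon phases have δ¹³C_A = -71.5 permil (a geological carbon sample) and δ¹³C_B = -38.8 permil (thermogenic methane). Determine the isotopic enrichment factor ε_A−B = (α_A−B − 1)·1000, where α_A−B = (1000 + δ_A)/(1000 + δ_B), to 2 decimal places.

-34.02 permil

α_A−B = (1000 + -71.5) / (1000 + -38.8) = 928.5 / 961.2 = 0.965980
ε_A−B = (0.965980 − 1) × 1000 = -34.020 permil
(The approximation ε ≈ δ_A − δ_B would give -32.7 permil.)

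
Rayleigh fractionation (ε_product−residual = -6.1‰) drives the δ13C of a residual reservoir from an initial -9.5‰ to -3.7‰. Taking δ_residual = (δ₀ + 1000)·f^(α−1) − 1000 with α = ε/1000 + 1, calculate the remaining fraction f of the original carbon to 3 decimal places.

0.384

α − 1 = ε/1000 = -0.0061
(δ_res + 1000)/(δ₀ + 1000) = (-3.7 + 1000)/(-9.5 + 1000) = 996.3/990.5 = 1.005856
f = 1.005856^(1/-0.0061) = exp(ln(1.005856)/-0.0061) = exp(0.00584/-0.0061)
f = exp(-0.9571) = 0.3840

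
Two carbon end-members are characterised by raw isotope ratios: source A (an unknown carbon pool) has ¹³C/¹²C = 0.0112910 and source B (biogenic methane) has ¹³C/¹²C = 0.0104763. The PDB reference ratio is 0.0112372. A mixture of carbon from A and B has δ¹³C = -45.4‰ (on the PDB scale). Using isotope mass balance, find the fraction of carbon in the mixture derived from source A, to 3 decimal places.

0.308

δ_A = (0.0112910/0.0112372 − 1)×1000 = (1.004788 − 1)×1000 = 4.788‰
δ_B = (0.0104763/0.0112372 − 1)×1000 = (0.932287 − 1)×1000 = -67.713‰
f_A = (δ_mix − δ_B)/(δ_A − δ_B) = (-45.4 − (-67.713))/(4.788 − (-67.713))
f_A = 22.313 / 72.500 = 0.3078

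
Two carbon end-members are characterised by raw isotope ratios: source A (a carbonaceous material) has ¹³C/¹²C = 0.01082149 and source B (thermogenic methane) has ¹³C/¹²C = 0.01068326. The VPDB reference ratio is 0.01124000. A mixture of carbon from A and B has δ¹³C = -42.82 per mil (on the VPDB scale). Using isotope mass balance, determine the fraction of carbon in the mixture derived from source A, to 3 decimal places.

0.546

δ_A = (0.01082149/0.01124000 − 1)×1000 = (0.962766 − 1)×1000 = -37.234 per mil
δ_B = (0.01068326/0.01124000 − 1)×1000 = (0.950468 − 1)×1000 = -49.532 per mil
f_A = (δ_mix − δ_B)/(δ_A − δ_B) = (-42.82 − (-49.532))/(-37.234 − (-49.532))
f_A = 6.712 / 12.298 = 0.5458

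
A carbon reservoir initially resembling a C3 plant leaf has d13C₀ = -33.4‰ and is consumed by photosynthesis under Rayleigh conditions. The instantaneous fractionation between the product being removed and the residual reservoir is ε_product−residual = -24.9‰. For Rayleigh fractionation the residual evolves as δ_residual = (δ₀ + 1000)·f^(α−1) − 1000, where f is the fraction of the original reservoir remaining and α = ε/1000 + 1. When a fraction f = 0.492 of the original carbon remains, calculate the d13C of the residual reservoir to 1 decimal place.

Rayleigh residual: δ_res = (δ₀ + 1000)·f^(α−1) − 1000
α = ε/1000 + 1 = 0.97510, so α − 1 = -0.02490
f^(α−1) = 0.492^(-0.02490) = 1.017818
δ_res = (-33.4 + 1000) × 1.017818 − 1000 = 983.823 − 1000 = -16.18‰

-16.2‰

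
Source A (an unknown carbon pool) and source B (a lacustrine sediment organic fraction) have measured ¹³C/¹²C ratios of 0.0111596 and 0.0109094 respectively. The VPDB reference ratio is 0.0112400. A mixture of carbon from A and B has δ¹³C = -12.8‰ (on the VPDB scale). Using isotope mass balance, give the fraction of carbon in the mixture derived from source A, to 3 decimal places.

0.746

δ_A = (0.0111596/0.0112400 − 1)×1000 = (0.992847 − 1)×1000 = -7.153‰
δ_B = (0.0109094/0.0112400 − 1)×1000 = (0.970587 − 1)×1000 = -29.413‰
f_A = (δ_mix − δ_B)/(δ_A − δ_B) = (-12.8 − (-29.413))/(-7.153 − (-29.413))
f_A = 16.613 / 22.260 = 0.7463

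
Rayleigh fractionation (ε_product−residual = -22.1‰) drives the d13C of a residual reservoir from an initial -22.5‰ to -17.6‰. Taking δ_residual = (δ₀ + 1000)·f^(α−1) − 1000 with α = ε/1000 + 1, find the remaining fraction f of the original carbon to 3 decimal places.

α − 1 = ε/1000 = -0.0221
(δ_res + 1000)/(δ₀ + 1000) = (-17.6 + 1000)/(-22.5 + 1000) = 982.4/977.5 = 1.005013
f = 1.005013^(1/-0.0221) = exp(ln(1.005013)/-0.0221) = exp(0.00500/-0.0221)
f = exp(-0.2263) = 0.7975

0.798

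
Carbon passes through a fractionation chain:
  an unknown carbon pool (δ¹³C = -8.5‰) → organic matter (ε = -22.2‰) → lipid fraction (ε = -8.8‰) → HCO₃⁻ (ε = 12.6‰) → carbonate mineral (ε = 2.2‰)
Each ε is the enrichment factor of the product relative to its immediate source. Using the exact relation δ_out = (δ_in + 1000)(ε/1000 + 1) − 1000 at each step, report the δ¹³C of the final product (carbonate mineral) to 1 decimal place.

step 1: δ = (-8.50 + 1000)·(-22.2/1000 + 1) − 1000 = -30.51‰
step 2: δ = (-30.51 + 1000)·(-8.8/1000 + 1) − 1000 = -39.04‰
step 3: δ = (-39.04 + 1000)·(12.6/1000 + 1) − 1000 = -26.93‰
step 4: δ = (-26.93 + 1000)·(2.2/1000 + 1) − 1000 = -24.79‰

-24.8‰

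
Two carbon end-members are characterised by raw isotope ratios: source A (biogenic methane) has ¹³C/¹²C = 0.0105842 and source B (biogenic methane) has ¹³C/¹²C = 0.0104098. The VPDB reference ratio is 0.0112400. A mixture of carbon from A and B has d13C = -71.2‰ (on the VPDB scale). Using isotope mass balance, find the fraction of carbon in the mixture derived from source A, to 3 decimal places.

0.172

δ_A = (0.0105842/0.0112400 − 1)×1000 = (0.941655 − 1)×1000 = -58.345‰
δ_B = (0.0104098/0.0112400 − 1)×1000 = (0.926139 − 1)×1000 = -73.861‰
f_A = (δ_mix − δ_B)/(δ_A − δ_B) = (-71.2 − (-73.861))/(-58.345 − (-73.861))
f_A = 2.661 / 15.516 = 0.1715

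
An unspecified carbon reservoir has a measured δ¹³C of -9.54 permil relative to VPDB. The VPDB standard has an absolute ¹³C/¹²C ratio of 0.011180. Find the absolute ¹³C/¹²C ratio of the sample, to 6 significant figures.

R_sample = R_standard × (δ¹³C/1000 + 1)
R_sample = 0.011180 × (-9.54/1000 + 1) = 0.011180 × 0.990460
R_sample = 0.0110733

0.0110733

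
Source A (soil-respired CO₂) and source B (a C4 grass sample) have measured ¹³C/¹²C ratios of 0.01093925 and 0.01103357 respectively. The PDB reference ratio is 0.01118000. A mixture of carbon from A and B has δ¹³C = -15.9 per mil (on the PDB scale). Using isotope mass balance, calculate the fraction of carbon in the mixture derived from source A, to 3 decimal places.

0.332

δ_A = (0.01093925/0.01118000 − 1)×1000 = (0.978466 − 1)×1000 = -21.534 per mil
δ_B = (0.01103357/0.01118000 − 1)×1000 = (0.986903 − 1)×1000 = -13.097 per mil
f_A = (δ_mix − δ_B)/(δ_A − δ_B) = (-15.9 − (-13.097))/(-21.534 − (-13.097))
f_A = -2.803 / -8.436 = 0.3322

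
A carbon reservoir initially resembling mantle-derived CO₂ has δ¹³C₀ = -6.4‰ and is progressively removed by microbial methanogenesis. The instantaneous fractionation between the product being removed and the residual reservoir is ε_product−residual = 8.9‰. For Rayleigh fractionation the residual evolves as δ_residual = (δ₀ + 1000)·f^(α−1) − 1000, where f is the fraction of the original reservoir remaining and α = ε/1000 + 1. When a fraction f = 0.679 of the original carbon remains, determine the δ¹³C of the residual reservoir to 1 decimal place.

Rayleigh residual: δ_res = (δ₀ + 1000)·f^(α−1) − 1000
α = ε/1000 + 1 = 1.00890, so α − 1 = 0.00890
f^(α−1) = 0.679^(0.00890) = 0.996560
δ_res = (-6.4 + 1000) × 0.996560 − 1000 = 990.182 − 1000 = -9.82‰

-9.8‰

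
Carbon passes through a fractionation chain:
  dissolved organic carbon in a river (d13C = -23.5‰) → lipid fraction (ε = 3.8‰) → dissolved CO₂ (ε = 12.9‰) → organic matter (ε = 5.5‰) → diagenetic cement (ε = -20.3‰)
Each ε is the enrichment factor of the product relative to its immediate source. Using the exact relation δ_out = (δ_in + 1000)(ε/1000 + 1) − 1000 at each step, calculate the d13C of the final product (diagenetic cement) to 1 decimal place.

-21.9‰

step 1: δ = (-23.50 + 1000)·(3.8/1000 + 1) − 1000 = -19.79‰
step 2: δ = (-19.79 + 1000)·(12.9/1000 + 1) − 1000 = -7.14‰
step 3: δ = (-7.14 + 1000)·(5.5/1000 + 1) − 1000 = -1.68‰
step 4: δ = (-1.68 + 1000)·(-20.3/1000 + 1) − 1000 = -21.95‰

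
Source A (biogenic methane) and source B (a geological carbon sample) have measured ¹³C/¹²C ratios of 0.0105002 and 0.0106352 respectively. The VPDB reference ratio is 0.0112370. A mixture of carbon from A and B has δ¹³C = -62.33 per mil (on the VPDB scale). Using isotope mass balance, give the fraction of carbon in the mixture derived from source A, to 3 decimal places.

δ_A = (0.0105002/0.0112370 − 1)×1000 = (0.934431 − 1)×1000 = -65.569 per mil
δ_B = (0.0106352/0.0112370 − 1)×1000 = (0.946445 − 1)×1000 = -53.555 per mil
f_A = (δ_mix − δ_B)/(δ_A − δ_B) = (-62.33 − (-53.555))/(-65.569 − (-53.555))
f_A = -8.775 / -12.014 = 0.7304

0.730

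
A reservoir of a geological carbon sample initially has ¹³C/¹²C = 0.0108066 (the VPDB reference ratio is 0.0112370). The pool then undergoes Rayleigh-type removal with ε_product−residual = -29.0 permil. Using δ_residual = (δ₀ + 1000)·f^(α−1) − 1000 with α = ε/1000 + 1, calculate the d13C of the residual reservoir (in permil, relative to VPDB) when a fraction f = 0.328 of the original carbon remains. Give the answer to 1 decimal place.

-6.7 permil

δ₀ = (0.0108066/0.0112370 − 1)×1000 = (0.961698 − 1)×1000 = -38.302 permil
α − 1 = ε/1000 = -0.0290
f^(α−1) = 0.328^(-0.0290) = 1.032856
δ_res = (-38.302 + 1000) × 1.032856 − 1000 = 993.295 − 1000 = -6.70 permil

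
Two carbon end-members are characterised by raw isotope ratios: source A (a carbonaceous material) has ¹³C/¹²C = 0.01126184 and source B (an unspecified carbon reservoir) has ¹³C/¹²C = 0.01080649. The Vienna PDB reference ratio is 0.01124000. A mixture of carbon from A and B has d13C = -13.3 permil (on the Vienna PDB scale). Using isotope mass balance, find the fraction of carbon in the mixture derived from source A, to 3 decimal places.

0.624

δ_A = (0.01126184/0.01124000 − 1)×1000 = (1.001943 − 1)×1000 = 1.943 permil
δ_B = (0.01080649/0.01124000 − 1)×1000 = (0.961431 − 1)×1000 = -38.569 permil
f_A = (δ_mix − δ_B)/(δ_A − δ_B) = (-13.3 − (-38.569))/(1.943 − (-38.569))
f_A = 25.269 / 40.512 = 0.6237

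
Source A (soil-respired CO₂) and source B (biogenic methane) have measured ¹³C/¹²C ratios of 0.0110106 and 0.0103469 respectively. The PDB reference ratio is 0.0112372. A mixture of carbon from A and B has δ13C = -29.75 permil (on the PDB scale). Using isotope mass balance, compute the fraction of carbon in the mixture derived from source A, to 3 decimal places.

δ_A = (0.0110106/0.0112372 − 1)×1000 = (0.979835 − 1)×1000 = -20.165 permil
δ_B = (0.0103469/0.0112372 − 1)×1000 = (0.920772 − 1)×1000 = -79.228 permil
f_A = (δ_mix − δ_B)/(δ_A − δ_B) = (-29.75 − (-79.228))/(-20.165 − (-79.228))
f_A = 49.478 / 59.063 = 0.8377

0.838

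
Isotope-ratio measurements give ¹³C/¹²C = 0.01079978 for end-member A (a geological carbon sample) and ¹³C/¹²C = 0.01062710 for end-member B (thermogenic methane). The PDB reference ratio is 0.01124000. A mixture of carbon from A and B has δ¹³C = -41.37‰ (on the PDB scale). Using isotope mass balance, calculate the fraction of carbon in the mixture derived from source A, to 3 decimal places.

0.857

δ_A = (0.01079978/0.01124000 − 1)×1000 = (0.960835 − 1)×1000 = -39.165‰
δ_B = (0.01062710/0.01124000 − 1)×1000 = (0.945472 − 1)×1000 = -54.528‰
f_A = (δ_mix − δ_B)/(δ_A − δ_B) = (-41.37 − (-54.528))/(-39.165 − (-54.528))
f_A = 13.158 / 15.363 = 0.8565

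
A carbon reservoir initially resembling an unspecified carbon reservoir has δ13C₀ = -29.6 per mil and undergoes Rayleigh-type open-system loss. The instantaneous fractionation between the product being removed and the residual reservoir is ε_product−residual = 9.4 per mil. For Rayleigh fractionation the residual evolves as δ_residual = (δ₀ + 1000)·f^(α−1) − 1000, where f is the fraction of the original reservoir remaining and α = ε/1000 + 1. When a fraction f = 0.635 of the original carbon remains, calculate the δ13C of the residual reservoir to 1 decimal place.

Rayleigh residual: δ_res = (δ₀ + 1000)·f^(α−1) − 1000
α = ε/1000 + 1 = 1.00940, so α − 1 = 0.00940
f^(α−1) = 0.635^(0.00940) = 0.995740
δ_res = (-29.6 + 1000) × 0.995740 − 1000 = 966.266 − 1000 = -33.73 per mil

-33.7 per mil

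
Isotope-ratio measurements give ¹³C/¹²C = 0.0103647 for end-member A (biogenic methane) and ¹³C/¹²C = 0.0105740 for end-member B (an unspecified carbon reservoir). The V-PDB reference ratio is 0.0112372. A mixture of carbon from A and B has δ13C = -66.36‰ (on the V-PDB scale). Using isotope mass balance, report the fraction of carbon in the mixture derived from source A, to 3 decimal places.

0.394

δ_A = (0.0103647/0.0112372 − 1)×1000 = (0.922356 − 1)×1000 = -77.644‰
δ_B = (0.0105740/0.0112372 − 1)×1000 = (0.940982 − 1)×1000 = -59.018‰
f_A = (δ_mix − δ_B)/(δ_A − δ_B) = (-66.36 − (-59.018))/(-77.644 − (-59.018))
f_A = -7.342 / -18.626 = 0.3942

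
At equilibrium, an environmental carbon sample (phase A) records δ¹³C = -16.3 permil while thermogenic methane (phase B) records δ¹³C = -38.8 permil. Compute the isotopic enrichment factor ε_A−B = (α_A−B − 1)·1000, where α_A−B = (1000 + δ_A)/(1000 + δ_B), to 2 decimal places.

α_A−B = (1000 + -16.3) / (1000 + -38.8) = 983.7 / 961.2 = 1.023408
ε_A−B = (1.023408 − 1) × 1000 = 23.408 permil
(The approximation ε ≈ δ_A − δ_B would give 22.5 permil.)

23.41 permil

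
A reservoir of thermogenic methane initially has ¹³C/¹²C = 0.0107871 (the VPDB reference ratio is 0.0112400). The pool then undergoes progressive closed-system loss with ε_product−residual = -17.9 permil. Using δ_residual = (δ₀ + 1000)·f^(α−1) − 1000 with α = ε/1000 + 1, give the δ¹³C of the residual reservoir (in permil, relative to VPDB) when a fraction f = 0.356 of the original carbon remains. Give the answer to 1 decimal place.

δ₀ = (0.0107871/0.0112400 − 1)×1000 = (0.959706 − 1)×1000 = -40.294 permil
α − 1 = ε/1000 = -0.0179
f^(α−1) = 0.356^(-0.0179) = 1.018660
δ_res = (-40.294 + 1000) × 1.018660 − 1000 = 977.614 − 1000 = -22.39 permil

-22.4 permil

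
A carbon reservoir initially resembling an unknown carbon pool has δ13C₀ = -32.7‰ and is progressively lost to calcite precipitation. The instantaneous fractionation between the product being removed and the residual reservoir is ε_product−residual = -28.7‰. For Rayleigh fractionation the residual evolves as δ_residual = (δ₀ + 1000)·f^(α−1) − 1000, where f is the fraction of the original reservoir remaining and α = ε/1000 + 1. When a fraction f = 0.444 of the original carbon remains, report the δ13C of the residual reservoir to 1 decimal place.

-9.9‰

Rayleigh residual: δ_res = (δ₀ + 1000)·f^(α−1) − 1000
α = ε/1000 + 1 = 0.97130, so α − 1 = -0.02870
f^(α−1) = 0.444^(-0.02870) = 1.023576
δ_res = (-32.7 + 1000) × 1.023576 − 1000 = 990.105 − 1000 = -9.89‰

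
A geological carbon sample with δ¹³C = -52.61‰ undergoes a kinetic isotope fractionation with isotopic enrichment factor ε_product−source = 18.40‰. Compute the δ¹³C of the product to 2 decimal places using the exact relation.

Exactly, δ_product = (δ_source + 1000)·(ε/1000 + 1) − 1000.
δ_product = (-52.61 + 1000) × (18.40/1000 + 1) − 1000
δ_product = -35.178‰

-35.18‰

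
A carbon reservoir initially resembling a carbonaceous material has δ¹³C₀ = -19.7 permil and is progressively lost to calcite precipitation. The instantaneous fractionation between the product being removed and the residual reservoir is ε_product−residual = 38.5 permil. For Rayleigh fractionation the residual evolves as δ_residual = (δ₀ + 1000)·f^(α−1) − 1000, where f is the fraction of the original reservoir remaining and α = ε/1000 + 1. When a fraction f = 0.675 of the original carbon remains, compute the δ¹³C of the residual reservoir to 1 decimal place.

-34.4 permil

Rayleigh residual: δ_res = (δ₀ + 1000)·f^(α−1) − 1000
α = ε/1000 + 1 = 1.03850, so α − 1 = 0.03850
f^(α−1) = 0.675^(0.03850) = 0.984982
δ_res = (-19.7 + 1000) × 0.984982 − 1000 = 965.578 − 1000 = -34.42 permil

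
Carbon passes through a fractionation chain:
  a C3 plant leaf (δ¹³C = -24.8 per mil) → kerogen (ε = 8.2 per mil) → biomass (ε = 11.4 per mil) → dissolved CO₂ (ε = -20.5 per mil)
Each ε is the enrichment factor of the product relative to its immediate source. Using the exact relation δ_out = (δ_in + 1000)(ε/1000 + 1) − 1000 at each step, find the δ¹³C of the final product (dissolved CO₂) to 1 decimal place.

step 1: δ = (-24.80 + 1000)·(8.2/1000 + 1) − 1000 = -16.80 per mil
step 2: δ = (-16.80 + 1000)·(11.4/1000 + 1) − 1000 = -5.59 per mil
step 3: δ = (-5.59 + 1000)·(-20.5/1000 + 1) − 1000 = -25.98 per mil

-26.0 per mil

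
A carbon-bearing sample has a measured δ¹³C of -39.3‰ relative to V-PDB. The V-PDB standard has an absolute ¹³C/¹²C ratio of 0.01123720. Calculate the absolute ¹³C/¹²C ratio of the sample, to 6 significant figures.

0.0107956

R_sample = R_standard × (δ¹³C/1000 + 1)
R_sample = 0.01123720 × (-39.3/1000 + 1) = 0.01123720 × 0.960700
R_sample = 0.0107956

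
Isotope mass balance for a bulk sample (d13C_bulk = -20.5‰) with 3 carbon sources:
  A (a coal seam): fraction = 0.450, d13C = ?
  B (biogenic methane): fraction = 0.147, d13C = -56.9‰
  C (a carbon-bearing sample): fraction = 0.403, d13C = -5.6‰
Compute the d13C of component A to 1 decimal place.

-22.0‰

Isotope mass balance: δ_bulk = Σ fᵢ·δᵢ.
-20.5 = 0.450×δ_A + 0.147×(-56.9) + 0.403×(-5.6)
0.450·δ_A = -20.5 − (-10.621) = -9.879
δ_A = -9.879 / 0.450 = -21.95‰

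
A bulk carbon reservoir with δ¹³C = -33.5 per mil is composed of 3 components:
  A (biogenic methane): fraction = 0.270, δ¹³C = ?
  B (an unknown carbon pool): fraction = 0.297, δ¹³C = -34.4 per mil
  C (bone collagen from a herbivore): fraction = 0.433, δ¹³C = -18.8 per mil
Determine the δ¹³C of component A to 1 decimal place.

-56.1 per mil

Isotope mass balance: δ_bulk = Σ fᵢ·δᵢ.
-33.5 = 0.270×δ_A + 0.297×(-34.4) + 0.433×(-18.8)
0.270·δ_A = -33.5 − (-18.357) = -15.143
δ_A = -15.143 / 0.270 = -56.08 per mil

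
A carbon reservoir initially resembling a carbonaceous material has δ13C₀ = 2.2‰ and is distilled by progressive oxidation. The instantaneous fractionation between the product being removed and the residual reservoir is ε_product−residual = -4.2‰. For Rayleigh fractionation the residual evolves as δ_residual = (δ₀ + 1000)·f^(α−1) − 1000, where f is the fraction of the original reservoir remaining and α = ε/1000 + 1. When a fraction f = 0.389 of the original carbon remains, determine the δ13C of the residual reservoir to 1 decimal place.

6.2‰

Rayleigh residual: δ_res = (δ₀ + 1000)·f^(α−1) − 1000
α = ε/1000 + 1 = 0.99580, so α − 1 = -0.00420
f^(α−1) = 0.389^(-0.00420) = 1.003973
δ_res = (2.2 + 1000) × 1.003973 − 1000 = 1006.182 − 1000 = 6.18‰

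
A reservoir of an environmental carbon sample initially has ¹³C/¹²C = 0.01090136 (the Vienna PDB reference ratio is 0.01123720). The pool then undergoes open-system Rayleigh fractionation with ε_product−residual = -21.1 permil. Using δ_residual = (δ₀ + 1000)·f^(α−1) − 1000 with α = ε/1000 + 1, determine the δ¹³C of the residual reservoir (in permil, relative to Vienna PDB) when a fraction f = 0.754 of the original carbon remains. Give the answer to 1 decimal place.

-24.1 permil

δ₀ = (0.01090136/0.01123720 − 1)×1000 = (0.970114 − 1)×1000 = -29.886 permil
α − 1 = ε/1000 = -0.0211
f^(α−1) = 0.754^(-0.0211) = 1.005976
δ_res = (-29.886 + 1000) × 1.005976 − 1000 = 975.911 − 1000 = -24.09 permil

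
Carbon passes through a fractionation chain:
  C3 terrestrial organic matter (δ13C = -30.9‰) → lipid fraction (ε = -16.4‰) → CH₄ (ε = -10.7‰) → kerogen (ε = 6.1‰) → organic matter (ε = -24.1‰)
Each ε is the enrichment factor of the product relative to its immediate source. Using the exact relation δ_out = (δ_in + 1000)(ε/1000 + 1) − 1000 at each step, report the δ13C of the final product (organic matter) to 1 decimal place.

step 1: δ = (-30.90 + 1000)·(-16.4/1000 + 1) − 1000 = -46.79‰
step 2: δ = (-46.79 + 1000)·(-10.7/1000 + 1) − 1000 = -56.99‰
step 3: δ = (-56.99 + 1000)·(6.1/1000 + 1) − 1000 = -51.24‰
step 4: δ = (-51.24 + 1000)·(-24.1/1000 + 1) − 1000 = -74.11‰

-74.1‰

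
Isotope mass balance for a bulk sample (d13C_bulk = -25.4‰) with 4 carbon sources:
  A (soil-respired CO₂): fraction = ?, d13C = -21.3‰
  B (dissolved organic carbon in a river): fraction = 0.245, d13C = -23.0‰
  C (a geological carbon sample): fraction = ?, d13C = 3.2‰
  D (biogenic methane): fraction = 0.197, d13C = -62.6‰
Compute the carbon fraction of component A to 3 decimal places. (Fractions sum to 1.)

0.376

Let f_A and f_C be the unknown fractions; fractions sum to 1 so f_A + f_C = 0.558.
Mass balance: Σ fᵢ·δᵢ = δ_bulk ⇒ f_A·(-21.3) + f_C·(3.2) = -25.4 − (-17.967) = -7.433
Substitute f_C = 0.558 − f_A:
f_A·(-21.3 − 3.2) = -7.433 − 0.558×(3.2) = -9.218
f_A = -9.218 / -24.5 = 0.3763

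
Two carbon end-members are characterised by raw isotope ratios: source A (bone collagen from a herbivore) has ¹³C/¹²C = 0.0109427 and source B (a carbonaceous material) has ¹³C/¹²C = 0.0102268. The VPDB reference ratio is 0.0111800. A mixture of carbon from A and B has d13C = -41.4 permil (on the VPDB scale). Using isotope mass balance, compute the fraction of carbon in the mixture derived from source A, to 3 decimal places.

δ_A = (0.0109427/0.0111800 − 1)×1000 = (0.978775 − 1)×1000 = -21.225 permil
δ_B = (0.0102268/0.0111800 − 1)×1000 = (0.914741 − 1)×1000 = -85.259 permil
f_A = (δ_mix − δ_B)/(δ_A − δ_B) = (-41.4 − (-85.259))/(-21.225 − (-85.259))
f_A = 43.859 / 64.034 = 0.6849

0.685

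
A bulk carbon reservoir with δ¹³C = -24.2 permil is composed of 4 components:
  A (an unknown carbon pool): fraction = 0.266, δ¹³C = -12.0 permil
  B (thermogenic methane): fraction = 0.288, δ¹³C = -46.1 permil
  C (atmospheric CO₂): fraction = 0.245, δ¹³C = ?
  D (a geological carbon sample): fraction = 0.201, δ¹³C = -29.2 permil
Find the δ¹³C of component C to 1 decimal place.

-7.6 permil

Isotope mass balance: δ_bulk = Σ fᵢ·δᵢ.
-24.2 = 0.266×(-12.0) + 0.288×(-46.1) + 0.245×δ_C + 0.201×(-29.2)
0.245·δ_C = -24.2 − (-22.338) = -1.862
δ_C = -1.862 / 0.245 = -7.60 permil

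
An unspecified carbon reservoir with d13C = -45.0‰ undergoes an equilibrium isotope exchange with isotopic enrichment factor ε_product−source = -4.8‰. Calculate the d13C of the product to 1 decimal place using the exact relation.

Exactly, δ_product = (δ_source + 1000)·(ε/1000 + 1) − 1000.
δ_product = (-45.0 + 1000) × (-4.8/1000 + 1) − 1000
δ_product = -49.58‰

-49.6‰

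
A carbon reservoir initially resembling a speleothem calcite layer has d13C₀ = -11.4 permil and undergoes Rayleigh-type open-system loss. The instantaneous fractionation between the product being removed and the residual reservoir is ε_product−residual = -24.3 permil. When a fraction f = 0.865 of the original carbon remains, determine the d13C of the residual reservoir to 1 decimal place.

-7.9 permil

Rayleigh residual: δ_res = (δ₀ + 1000)·f^(α−1) − 1000
α = ε/1000 + 1 = 0.97570, so α − 1 = -0.02430
f^(α−1) = 0.865^(-0.02430) = 1.003530
δ_res = (-11.4 + 1000) × 1.003530 − 1000 = 992.090 − 1000 = -7.91 permil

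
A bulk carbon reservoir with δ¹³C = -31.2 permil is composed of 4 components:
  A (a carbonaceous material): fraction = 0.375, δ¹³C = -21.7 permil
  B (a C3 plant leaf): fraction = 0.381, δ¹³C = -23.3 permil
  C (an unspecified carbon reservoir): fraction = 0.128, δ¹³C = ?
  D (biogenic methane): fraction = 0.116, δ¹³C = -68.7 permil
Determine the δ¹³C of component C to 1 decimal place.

Isotope mass balance: δ_bulk = Σ fᵢ·δᵢ.
-31.2 = 0.375×(-21.7) + 0.381×(-23.3) + 0.128×δ_C + 0.116×(-68.7)
0.128·δ_C = -31.2 − (-24.984) = -6.216
δ_C = -6.216 / 0.128 = -48.56 permil

-48.6 permil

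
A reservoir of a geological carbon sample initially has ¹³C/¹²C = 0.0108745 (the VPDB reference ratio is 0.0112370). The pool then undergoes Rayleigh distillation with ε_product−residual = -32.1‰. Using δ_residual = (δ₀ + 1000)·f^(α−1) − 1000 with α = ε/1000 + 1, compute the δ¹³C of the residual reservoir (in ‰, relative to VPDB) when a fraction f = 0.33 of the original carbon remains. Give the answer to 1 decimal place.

δ₀ = (0.0108745/0.0112370 − 1)×1000 = (0.967741 − 1)×1000 = -32.259‰
α − 1 = ε/1000 = -0.0321
f^(α−1) = 0.33^(-0.0321) = 1.036229
δ_res = (-32.259 + 1000) × 1.036229 − 1000 = 1002.801 − 1000 = 2.80‰

2.8‰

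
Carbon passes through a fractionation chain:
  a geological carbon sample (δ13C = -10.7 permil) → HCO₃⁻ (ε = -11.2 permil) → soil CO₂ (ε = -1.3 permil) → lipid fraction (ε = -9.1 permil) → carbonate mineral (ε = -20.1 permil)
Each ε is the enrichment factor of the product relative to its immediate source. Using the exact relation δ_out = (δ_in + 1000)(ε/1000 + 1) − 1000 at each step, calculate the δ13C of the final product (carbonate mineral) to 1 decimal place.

-51.4 permil

step 1: δ = (-10.70 + 1000)·(-11.2/1000 + 1) − 1000 = -21.78 permil
step 2: δ = (-21.78 + 1000)·(-1.3/1000 + 1) − 1000 = -23.05 permil
step 3: δ = (-23.05 + 1000)·(-9.1/1000 + 1) − 1000 = -31.94 permil
step 4: δ = (-31.94 + 1000)·(-20.1/1000 + 1) − 1000 = -51.40 permil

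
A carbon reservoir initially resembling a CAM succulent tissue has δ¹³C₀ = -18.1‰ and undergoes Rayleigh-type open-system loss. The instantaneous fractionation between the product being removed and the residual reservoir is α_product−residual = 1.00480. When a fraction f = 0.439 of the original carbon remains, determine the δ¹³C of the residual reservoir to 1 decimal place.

-22.0‰

Rayleigh residual: δ_res = (δ₀ + 1000)·f^(α−1) − 1000
α − 1 = 0.00480
f^(α−1) = 0.439^(0.00480) = 0.996056
δ_res = (-18.1 + 1000) × 0.996056 − 1000 = 978.028 − 1000 = -21.97‰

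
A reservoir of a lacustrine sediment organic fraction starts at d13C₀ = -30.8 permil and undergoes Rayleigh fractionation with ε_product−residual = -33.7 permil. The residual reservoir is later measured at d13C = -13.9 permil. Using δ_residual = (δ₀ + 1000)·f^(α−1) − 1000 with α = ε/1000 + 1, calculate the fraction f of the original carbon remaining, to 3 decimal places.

α − 1 = ε/1000 = -0.0337
(δ_res + 1000)/(δ₀ + 1000) = (-13.9 + 1000)/(-30.8 + 1000) = 986.1/969.2 = 1.017437
f = 1.017437^(1/-0.0337) = exp(ln(1.017437)/-0.0337) = exp(0.01729/-0.0337)
f = exp(-0.5130) = 0.5987

0.599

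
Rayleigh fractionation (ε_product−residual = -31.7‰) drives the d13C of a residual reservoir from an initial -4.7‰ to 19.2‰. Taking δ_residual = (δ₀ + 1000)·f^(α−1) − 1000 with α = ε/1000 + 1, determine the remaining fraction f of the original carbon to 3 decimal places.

0.473

α − 1 = ε/1000 = -0.0317
(δ_res + 1000)/(δ₀ + 1000) = (19.2 + 1000)/(-4.7 + 1000) = 1019.2/995.3 = 1.024013
f = 1.024013^(1/-0.0317) = exp(ln(1.024013)/-0.0317) = exp(0.02373/-0.0317)
f = exp(-0.7486) = 0.4731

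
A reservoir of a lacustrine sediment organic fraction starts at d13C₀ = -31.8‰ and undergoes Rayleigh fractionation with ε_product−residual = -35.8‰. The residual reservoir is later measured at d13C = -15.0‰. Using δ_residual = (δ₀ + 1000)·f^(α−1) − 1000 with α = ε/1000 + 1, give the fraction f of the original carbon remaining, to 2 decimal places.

α − 1 = ε/1000 = -0.0358
(δ_res + 1000)/(δ₀ + 1000) = (-15.0 + 1000)/(-31.8 + 1000) = 985.0/968.2 = 1.017352
f = 1.017352^(1/-0.0358) = exp(ln(1.017352)/-0.0358) = exp(0.01720/-0.0358)
f = exp(-0.4805) = 0.6185

0.62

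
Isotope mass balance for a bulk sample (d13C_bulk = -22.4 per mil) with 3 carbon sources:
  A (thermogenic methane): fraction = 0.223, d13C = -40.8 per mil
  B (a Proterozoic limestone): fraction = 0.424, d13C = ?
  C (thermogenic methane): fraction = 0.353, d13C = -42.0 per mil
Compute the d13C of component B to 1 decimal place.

Isotope mass balance: δ_bulk = Σ fᵢ·δᵢ.
-22.4 = 0.223×(-40.8) + 0.424×δ_B + 0.353×(-42.0)
0.424·δ_B = -22.4 − (-23.924) = 1.524
δ_B = 1.524 / 0.424 = 3.60 per mil

3.6 per mil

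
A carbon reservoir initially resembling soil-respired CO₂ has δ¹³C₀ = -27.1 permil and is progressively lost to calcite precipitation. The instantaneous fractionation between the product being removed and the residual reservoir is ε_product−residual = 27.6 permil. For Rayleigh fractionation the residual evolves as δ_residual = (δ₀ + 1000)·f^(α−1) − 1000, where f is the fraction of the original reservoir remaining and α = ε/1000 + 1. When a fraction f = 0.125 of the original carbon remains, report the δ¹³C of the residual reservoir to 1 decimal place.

-81.4 permil

Rayleigh residual: δ_res = (δ₀ + 1000)·f^(α−1) − 1000
α = ε/1000 + 1 = 1.02760, so α − 1 = 0.02760
f^(α−1) = 0.125^(0.02760) = 0.944223
δ_res = (-27.1 + 1000) × 0.944223 − 1000 = 918.635 − 1000 = -81.37 permil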